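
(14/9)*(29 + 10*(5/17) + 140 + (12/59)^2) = 142483754/532593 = 267.53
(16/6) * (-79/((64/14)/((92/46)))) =-553/6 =-92.17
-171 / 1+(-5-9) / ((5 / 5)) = -185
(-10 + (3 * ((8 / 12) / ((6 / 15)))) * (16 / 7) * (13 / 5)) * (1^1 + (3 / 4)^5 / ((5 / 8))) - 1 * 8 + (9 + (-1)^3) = 60927 / 2240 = 27.20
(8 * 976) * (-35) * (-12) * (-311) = -1019880960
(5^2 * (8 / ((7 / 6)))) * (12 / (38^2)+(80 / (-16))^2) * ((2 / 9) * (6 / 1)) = 14444800 / 2527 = 5716.19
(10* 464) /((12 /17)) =19720 /3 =6573.33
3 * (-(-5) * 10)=150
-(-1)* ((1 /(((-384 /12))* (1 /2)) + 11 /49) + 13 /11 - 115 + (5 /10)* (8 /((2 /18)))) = -669707 /8624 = -77.66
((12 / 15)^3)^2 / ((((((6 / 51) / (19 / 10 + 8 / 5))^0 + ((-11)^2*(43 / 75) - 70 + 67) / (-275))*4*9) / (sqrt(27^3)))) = 304128*sqrt(3) / 391175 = 1.35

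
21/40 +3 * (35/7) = 621/40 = 15.52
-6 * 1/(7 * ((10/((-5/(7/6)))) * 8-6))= 0.03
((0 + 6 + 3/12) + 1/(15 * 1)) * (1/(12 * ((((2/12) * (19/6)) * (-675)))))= -379/256500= -0.00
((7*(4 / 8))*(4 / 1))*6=84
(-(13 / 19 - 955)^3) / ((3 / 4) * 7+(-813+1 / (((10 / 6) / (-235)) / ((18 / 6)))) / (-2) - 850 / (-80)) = 47689977567744 / 34781989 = 1371111.28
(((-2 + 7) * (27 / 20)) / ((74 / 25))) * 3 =2025 / 296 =6.84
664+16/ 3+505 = 3523/ 3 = 1174.33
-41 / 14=-2.93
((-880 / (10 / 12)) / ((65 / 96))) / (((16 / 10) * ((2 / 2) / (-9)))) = 114048 / 13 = 8772.92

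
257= 257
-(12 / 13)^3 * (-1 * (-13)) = -1728 / 169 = -10.22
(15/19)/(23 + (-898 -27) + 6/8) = -12/13699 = -0.00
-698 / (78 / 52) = -1396 / 3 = -465.33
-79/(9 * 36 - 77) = -79/247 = -0.32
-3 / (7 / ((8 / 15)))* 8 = -64 / 35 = -1.83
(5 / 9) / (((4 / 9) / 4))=5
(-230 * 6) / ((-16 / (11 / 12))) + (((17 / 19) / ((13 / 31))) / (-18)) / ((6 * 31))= 8436217 / 106704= 79.06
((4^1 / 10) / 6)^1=0.07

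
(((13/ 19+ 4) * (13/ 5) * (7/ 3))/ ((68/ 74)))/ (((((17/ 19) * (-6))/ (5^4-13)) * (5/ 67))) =-20077421/ 425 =-47240.99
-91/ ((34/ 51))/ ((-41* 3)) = 91/ 82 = 1.11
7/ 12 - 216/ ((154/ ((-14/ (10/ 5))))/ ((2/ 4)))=725/ 132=5.49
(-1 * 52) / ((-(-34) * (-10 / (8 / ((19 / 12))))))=1248 / 1615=0.77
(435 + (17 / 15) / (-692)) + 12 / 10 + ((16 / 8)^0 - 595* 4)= -20166281 / 10380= -1942.80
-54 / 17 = -3.18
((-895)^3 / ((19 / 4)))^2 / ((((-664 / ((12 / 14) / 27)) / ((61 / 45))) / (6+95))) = -2533257911676978512500 / 16989021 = -149111470971575.03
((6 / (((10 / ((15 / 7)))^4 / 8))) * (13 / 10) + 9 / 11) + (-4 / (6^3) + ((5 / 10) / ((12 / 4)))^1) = 7829093 / 7130970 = 1.10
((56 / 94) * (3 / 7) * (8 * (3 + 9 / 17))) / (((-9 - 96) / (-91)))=4992 / 799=6.25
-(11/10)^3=-1331/1000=-1.33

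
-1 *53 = -53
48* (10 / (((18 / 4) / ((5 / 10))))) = 160 / 3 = 53.33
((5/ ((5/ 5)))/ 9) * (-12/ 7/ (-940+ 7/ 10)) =200/ 197253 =0.00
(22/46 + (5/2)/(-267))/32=5759/393024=0.01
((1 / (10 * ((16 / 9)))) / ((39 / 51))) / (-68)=-9 / 8320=-0.00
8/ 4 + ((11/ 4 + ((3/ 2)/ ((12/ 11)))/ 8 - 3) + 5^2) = 1723/ 64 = 26.92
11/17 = 0.65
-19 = -19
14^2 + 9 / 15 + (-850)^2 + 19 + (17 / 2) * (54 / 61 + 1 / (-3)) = 1322578133 / 1830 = 722720.29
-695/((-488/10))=3475/244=14.24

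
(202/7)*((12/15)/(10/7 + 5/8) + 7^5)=278882614/575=485013.24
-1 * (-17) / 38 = 17 / 38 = 0.45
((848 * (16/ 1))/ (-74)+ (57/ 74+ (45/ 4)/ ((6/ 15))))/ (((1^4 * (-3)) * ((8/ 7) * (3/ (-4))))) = -320033/ 5328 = -60.07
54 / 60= 9 / 10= 0.90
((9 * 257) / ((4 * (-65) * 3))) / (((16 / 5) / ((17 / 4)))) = -13107 / 3328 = -3.94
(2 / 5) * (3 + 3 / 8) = 27 / 20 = 1.35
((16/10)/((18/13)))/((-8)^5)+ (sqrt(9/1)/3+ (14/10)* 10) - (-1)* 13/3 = 7127027/368640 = 19.33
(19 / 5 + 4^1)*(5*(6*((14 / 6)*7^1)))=3822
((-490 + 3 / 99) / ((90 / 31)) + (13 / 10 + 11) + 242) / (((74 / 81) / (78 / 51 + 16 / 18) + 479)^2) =238155 / 639857878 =0.00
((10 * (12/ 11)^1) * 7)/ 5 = 168/ 11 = 15.27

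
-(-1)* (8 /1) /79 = 8 /79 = 0.10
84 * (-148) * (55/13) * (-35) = 23931600/13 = 1840892.31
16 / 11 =1.45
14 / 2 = 7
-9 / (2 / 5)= -45 / 2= -22.50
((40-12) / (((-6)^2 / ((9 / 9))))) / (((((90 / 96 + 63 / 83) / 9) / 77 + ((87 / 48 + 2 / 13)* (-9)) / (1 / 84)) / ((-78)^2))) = -3.18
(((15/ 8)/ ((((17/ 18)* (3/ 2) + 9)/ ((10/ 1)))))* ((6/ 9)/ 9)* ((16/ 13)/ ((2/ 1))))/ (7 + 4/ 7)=112/ 10335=0.01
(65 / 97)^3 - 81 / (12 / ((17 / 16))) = -401340907 / 58411072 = -6.87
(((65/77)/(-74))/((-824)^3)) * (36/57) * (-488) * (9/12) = -35685/7571251870336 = -0.00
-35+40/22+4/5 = -1781/55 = -32.38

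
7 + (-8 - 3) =-4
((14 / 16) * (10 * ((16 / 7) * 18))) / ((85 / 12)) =864 / 17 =50.82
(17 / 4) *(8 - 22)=-59.50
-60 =-60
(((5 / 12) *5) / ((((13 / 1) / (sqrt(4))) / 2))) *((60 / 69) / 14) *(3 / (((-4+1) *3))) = -250 / 18837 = -0.01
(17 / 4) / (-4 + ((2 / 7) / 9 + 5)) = 1071 / 260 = 4.12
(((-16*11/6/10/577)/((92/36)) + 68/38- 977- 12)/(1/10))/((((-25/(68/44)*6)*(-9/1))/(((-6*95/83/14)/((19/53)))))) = 15.46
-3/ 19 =-0.16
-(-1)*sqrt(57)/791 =sqrt(57)/791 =0.01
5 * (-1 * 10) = -50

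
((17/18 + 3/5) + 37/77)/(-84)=-14033/582120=-0.02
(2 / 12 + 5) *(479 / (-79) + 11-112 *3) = -135129 / 79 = -1710.49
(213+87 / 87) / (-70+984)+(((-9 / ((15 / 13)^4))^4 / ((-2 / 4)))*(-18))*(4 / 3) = 4865561953287108263017 / 152505340576171875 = 31904.21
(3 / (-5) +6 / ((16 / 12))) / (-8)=-39 / 80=-0.49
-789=-789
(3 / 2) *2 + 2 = 5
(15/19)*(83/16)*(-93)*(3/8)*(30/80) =-1042065/19456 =-53.56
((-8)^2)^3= 262144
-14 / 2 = -7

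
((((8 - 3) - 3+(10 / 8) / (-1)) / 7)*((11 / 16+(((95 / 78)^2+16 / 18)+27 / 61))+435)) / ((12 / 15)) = 1084925125 / 18473728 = 58.73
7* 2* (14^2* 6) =16464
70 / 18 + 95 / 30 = 127 / 18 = 7.06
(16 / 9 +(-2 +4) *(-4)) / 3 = -56 / 27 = -2.07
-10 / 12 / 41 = -5 / 246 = -0.02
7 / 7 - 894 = -893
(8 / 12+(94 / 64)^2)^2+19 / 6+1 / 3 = 108285769 / 9437184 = 11.47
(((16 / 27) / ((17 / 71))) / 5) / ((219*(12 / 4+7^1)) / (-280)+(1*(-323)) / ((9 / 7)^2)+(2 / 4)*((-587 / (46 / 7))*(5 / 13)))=-7132944 / 3175953175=-0.00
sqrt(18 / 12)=1.22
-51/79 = -0.65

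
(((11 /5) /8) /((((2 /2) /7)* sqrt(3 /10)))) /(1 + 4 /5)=77* sqrt(30) /216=1.95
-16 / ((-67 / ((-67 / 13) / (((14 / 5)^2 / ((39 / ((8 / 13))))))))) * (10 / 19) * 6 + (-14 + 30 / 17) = -43.65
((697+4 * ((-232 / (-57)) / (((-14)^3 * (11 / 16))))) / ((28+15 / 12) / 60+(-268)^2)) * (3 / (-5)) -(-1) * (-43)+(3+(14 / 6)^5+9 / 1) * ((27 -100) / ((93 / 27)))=-607887258714748522 / 344769141091221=-1763.17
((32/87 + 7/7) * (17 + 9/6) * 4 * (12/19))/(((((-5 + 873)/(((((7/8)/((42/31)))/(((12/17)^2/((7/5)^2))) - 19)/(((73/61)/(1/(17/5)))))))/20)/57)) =-339.64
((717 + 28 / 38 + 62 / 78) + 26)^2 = 304370683204 / 549081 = 554327.47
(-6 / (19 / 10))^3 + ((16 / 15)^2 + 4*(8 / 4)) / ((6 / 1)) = -138748948 / 4629825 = -29.97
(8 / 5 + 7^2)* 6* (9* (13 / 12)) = 29601 / 10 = 2960.10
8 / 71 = 0.11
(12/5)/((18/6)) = 4/5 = 0.80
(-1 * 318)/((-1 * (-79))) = -318/79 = -4.03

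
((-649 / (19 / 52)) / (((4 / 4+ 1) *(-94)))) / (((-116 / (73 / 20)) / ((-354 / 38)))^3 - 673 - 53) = -18200211236592957 / 1322060055069207598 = -0.01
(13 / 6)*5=65 / 6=10.83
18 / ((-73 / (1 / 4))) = -9 / 146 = -0.06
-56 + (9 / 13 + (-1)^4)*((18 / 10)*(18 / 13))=-43756 / 845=-51.78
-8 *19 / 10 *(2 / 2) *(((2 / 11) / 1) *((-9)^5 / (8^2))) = 1121931 / 440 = 2549.84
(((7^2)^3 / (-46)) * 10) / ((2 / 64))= -18823840 / 23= -818427.83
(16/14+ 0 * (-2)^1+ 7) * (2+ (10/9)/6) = 1121/63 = 17.79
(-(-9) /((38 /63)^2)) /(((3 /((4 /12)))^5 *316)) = 49 /36960624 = 0.00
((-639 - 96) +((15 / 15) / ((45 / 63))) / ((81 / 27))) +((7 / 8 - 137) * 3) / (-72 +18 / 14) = -87451 / 120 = -728.76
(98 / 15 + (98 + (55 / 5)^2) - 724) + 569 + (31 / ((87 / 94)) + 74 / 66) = 503137 / 4785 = 105.15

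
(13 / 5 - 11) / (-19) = 42 / 95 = 0.44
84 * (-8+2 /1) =-504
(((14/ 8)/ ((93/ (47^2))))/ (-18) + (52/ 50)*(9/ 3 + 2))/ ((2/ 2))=96781/ 33480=2.89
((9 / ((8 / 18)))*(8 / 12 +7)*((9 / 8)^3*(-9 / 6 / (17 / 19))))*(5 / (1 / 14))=-903154455 / 34816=-25940.79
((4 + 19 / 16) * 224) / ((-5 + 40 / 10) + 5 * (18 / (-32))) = -18592 / 61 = -304.79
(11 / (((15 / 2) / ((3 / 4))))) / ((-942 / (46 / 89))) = -253 / 419190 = -0.00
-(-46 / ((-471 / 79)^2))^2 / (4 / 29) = -597533192621 / 49213429281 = -12.14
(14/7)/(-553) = -2/553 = -0.00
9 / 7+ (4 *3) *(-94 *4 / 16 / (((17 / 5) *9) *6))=-268 / 1071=-0.25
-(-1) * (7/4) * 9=63/4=15.75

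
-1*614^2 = -376996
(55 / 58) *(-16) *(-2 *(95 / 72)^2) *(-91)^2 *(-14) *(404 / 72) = -34365809.71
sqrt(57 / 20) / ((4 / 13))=13 *sqrt(285) / 40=5.49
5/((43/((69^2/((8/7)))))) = 166635/344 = 484.40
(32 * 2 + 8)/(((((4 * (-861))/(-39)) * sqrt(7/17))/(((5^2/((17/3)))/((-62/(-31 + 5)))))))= 228150 * sqrt(119)/1058743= 2.35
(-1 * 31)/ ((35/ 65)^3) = -68107/ 343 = -198.56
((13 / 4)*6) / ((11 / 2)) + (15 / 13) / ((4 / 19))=5163 / 572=9.03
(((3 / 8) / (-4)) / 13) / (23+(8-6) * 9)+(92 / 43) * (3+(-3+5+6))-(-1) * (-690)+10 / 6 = -1462705891 / 2200224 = -664.80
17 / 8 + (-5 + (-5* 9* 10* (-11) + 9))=39649 / 8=4956.12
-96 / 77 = -1.25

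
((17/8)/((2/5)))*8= 85/2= 42.50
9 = 9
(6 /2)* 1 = 3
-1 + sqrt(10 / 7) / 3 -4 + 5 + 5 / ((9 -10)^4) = sqrt(70) / 21 + 5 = 5.40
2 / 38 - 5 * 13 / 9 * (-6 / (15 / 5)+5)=-1232 / 57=-21.61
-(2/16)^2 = -1/64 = -0.02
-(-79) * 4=316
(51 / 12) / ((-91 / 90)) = -765 / 182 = -4.20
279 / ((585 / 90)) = 558 / 13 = 42.92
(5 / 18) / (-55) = -1 / 198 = -0.01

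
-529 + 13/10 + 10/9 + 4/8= -23674/45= -526.09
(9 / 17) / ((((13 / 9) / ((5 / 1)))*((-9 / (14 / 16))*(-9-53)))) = 0.00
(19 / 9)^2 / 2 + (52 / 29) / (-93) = 321731 / 145638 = 2.21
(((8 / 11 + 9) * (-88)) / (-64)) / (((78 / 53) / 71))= 402641 / 624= 645.26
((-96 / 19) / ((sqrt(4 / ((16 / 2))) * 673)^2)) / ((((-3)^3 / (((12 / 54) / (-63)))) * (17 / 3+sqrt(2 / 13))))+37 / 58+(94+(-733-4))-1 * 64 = -2242326614642197645 / 3174472006862562+128 * sqrt(26) / 18244091993463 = -706.36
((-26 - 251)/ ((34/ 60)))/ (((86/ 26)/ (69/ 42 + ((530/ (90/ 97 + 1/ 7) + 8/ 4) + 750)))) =-686463509355/ 3720059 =-184530.27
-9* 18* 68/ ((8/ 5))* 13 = -89505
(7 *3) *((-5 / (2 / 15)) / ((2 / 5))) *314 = -1236375 / 2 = -618187.50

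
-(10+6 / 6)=-11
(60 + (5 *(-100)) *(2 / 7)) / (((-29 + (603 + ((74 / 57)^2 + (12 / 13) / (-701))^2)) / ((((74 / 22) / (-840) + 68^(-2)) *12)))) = 514324853695761561531 / 78770088978466909434026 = 0.01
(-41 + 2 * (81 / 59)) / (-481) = 61 / 767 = 0.08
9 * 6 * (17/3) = 306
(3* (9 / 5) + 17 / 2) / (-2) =-139 / 20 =-6.95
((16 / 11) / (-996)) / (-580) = 1 / 397155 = 0.00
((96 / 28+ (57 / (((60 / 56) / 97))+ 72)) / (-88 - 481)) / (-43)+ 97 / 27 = 88013323 / 23121315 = 3.81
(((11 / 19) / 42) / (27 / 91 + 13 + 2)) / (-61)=-143 / 9679968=-0.00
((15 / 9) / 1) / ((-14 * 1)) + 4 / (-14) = -17 / 42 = -0.40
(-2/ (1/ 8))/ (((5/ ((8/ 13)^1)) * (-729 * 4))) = 32/ 47385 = 0.00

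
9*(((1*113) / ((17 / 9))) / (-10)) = -9153 / 170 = -53.84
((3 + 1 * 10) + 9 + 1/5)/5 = 111/25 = 4.44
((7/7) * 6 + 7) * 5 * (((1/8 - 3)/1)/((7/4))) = -1495/14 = -106.79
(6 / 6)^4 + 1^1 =2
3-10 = -7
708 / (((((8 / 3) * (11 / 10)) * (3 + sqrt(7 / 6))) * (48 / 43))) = 342495 / 4136 - 38055 * sqrt(42) / 8272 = 52.99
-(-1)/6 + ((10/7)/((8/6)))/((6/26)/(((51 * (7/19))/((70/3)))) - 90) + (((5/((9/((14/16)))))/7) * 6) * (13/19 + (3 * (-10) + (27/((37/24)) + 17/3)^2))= 24775581676915/116963351568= 211.82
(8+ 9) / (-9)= -17 / 9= -1.89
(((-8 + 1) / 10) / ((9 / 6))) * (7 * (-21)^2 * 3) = -21609 / 5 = -4321.80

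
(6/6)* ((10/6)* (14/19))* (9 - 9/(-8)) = 12.43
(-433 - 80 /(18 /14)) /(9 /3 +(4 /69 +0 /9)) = -102511 /633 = -161.94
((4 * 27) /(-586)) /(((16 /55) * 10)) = -297 /4688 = -0.06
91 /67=1.36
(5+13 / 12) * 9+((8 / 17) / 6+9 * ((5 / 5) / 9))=11389 / 204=55.83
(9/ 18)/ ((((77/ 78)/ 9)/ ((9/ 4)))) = 10.26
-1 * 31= -31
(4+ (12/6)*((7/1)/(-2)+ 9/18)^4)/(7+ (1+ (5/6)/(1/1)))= 996/53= 18.79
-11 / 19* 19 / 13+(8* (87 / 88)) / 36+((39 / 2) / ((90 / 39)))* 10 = 143927 / 1716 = 83.87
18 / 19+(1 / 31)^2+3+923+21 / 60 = 338630833 / 365180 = 927.30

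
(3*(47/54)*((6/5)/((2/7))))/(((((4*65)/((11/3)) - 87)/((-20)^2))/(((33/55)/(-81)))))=28952/14337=2.02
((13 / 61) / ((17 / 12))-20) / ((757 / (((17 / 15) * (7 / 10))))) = -72044 / 3463275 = -0.02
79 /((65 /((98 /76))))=1.57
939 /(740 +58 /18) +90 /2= 309456 /6689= 46.26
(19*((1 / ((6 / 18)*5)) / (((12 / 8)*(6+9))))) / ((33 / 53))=2014 / 2475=0.81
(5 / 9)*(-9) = -5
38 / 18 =19 / 9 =2.11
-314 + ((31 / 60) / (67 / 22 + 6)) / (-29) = -54363161 / 173130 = -314.00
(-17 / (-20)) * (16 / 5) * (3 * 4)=816 / 25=32.64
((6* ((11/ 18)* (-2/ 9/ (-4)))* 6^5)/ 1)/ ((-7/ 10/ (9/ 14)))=-71280/ 49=-1454.69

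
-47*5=-235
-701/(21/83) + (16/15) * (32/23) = -6687461/2415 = -2769.13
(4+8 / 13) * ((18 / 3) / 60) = 6 / 13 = 0.46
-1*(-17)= 17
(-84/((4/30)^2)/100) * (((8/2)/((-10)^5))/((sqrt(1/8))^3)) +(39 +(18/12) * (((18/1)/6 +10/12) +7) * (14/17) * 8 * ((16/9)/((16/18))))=189 * sqrt(2)/6250 +4303/17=253.16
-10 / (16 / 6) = -15 / 4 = -3.75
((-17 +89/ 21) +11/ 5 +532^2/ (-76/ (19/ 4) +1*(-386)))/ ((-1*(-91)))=-1675741/ 213395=-7.85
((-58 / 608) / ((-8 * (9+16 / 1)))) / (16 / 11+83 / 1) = 319 / 56483200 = 0.00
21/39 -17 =-214/13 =-16.46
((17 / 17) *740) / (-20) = -37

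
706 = 706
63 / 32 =1.97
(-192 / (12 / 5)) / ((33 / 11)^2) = -8.89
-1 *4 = -4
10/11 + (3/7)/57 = 1341/1463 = 0.92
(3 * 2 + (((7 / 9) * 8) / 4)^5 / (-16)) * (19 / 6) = 3046460 / 177147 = 17.20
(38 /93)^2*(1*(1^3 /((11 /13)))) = 18772 /95139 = 0.20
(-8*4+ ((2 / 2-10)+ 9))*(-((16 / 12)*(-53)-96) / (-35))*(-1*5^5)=-10000000 / 21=-476190.48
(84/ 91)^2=144/ 169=0.85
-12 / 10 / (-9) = 2 / 15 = 0.13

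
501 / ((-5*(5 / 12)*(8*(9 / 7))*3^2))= -1169 / 450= -2.60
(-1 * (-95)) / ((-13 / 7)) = -665 / 13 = -51.15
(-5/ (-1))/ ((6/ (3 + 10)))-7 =23/ 6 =3.83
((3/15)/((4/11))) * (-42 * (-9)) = 2079/10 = 207.90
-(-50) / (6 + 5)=50 / 11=4.55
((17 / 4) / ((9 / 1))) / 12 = 17 / 432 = 0.04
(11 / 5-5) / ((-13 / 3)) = 42 / 65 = 0.65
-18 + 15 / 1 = -3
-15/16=-0.94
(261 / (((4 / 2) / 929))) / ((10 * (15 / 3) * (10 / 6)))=727407 / 500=1454.81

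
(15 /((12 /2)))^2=25 /4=6.25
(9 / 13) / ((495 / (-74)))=-74 / 715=-0.10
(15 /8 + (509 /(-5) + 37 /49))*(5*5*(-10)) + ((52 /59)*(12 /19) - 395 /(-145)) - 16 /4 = 157967213749 /6371764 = 24791.76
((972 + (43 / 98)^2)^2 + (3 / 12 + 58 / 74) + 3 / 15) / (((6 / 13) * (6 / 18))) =209664307753127721 / 34127621920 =6143536.99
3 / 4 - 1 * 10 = -37 / 4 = -9.25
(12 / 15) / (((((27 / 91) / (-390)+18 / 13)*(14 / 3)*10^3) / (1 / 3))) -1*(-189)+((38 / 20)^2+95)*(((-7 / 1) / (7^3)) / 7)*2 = 132256795031 / 701906625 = 188.43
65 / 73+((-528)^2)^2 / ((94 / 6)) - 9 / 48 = 272332697409211 / 54896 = 4960884170.23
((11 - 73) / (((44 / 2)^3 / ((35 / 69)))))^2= 1177225 / 134950430736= 0.00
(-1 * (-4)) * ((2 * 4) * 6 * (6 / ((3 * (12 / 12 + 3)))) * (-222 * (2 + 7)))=-191808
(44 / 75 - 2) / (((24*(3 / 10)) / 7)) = -371 / 270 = -1.37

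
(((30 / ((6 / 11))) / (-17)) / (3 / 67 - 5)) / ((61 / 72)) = 66330 / 86071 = 0.77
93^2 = 8649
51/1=51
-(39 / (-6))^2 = -169 / 4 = -42.25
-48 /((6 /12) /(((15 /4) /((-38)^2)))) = -90 /361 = -0.25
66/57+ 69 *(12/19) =44.74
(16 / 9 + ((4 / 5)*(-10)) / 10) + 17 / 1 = 809 / 45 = 17.98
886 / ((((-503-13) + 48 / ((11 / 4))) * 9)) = -4873 / 24678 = -0.20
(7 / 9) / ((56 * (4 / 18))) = 1 / 16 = 0.06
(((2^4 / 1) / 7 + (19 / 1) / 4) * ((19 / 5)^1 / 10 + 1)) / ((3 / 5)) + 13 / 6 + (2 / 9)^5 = 18.35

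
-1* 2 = -2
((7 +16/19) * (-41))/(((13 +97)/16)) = -46.77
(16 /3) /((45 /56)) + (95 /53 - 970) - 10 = -6951587 /7155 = -971.57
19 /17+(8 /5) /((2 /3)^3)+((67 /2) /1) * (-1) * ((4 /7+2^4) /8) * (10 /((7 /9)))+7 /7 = -7369353 /8330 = -884.68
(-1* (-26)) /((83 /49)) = 1274 /83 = 15.35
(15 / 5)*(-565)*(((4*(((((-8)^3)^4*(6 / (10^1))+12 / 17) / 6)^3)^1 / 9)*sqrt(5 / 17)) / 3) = -90081320462624103407750398574846207392*sqrt(85) / 18792225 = -44194273896614711875750250000000.00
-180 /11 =-16.36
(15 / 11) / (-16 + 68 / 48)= -0.09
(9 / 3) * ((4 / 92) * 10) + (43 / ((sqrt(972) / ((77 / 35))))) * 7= 30 / 23 + 3311 * sqrt(3) / 270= 22.54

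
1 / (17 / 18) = 18 / 17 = 1.06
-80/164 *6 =-120/41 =-2.93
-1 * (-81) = 81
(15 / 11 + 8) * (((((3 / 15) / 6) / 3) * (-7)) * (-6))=721 / 165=4.37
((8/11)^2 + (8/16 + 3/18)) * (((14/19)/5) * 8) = 48608/34485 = 1.41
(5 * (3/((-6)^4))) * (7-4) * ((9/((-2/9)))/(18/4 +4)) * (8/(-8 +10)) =-45/68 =-0.66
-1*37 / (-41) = 37 / 41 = 0.90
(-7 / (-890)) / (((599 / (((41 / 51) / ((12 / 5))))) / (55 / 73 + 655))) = 0.00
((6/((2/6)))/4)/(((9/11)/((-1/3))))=-11/6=-1.83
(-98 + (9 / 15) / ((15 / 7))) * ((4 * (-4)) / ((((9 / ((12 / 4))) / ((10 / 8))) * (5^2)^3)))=0.04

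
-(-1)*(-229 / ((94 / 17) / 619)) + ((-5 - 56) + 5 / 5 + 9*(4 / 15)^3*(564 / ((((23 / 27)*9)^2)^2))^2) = -23644108567891518643 / 920154077051750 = -25695.81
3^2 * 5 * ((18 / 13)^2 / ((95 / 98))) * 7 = 2000376 / 3211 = 622.98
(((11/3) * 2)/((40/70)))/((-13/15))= -385/26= -14.81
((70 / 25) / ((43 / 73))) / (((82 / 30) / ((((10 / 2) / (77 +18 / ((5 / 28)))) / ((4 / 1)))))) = 5475 / 447802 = 0.01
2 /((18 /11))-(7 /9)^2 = 50 /81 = 0.62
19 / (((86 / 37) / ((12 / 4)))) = 2109 / 86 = 24.52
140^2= 19600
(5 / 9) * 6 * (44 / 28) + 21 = 551 / 21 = 26.24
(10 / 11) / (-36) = -5 / 198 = -0.03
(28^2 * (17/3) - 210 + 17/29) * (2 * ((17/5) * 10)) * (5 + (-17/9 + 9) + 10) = 4983740876/783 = 6364930.88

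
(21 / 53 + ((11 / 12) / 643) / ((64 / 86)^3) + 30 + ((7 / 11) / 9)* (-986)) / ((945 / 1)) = -0.04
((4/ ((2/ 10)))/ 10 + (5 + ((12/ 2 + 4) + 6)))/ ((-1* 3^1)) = -23/ 3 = -7.67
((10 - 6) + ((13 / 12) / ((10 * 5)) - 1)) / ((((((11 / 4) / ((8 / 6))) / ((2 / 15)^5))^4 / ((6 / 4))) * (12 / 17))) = 0.00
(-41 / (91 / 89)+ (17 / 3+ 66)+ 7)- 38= 155 / 273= 0.57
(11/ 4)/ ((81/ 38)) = 209/ 162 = 1.29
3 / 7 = 0.43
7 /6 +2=19 /6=3.17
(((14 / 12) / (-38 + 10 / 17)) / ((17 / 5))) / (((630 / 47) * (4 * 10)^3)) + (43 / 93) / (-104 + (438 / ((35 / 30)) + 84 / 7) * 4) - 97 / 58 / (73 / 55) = -91946932896159457 / 72990093192192000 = -1.26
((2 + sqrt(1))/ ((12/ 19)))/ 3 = 19/ 12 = 1.58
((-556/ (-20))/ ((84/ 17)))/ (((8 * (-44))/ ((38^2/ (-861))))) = 0.03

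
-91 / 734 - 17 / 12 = -6785 / 4404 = -1.54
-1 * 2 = -2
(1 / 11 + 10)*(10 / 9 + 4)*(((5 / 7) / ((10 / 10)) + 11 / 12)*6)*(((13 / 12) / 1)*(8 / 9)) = 3031262 / 6237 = 486.01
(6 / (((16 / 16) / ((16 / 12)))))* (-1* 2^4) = -128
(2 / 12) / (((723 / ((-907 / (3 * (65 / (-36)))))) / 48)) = 1.85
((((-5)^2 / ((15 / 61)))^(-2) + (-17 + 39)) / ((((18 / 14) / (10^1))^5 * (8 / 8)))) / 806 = 68793034226000 / 88547695587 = 776.90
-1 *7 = -7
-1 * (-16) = 16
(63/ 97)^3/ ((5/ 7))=1750329/ 4563365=0.38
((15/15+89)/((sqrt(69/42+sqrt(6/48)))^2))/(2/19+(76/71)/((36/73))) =703692360/27879679 - 107083620* sqrt(2)/27879679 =19.81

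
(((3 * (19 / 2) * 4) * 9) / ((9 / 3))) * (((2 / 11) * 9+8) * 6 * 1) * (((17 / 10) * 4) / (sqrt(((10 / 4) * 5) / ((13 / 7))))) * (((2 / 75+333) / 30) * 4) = 41047801248 * sqrt(182) / 240625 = 2301361.51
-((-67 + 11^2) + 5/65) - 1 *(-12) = -547/13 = -42.08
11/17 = 0.65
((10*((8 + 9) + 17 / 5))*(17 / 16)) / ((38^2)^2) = 0.00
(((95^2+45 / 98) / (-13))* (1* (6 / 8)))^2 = 7040982645225 / 25969216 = 271128.04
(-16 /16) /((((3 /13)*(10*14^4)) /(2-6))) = 13 /288120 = 0.00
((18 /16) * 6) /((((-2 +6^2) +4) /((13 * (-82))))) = -14391 /76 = -189.36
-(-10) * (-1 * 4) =-40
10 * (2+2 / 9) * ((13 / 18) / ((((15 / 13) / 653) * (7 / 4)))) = 8828560 / 1701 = 5190.22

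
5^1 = 5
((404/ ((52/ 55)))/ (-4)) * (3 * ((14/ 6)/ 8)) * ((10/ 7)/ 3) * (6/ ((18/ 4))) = -27775/ 468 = -59.35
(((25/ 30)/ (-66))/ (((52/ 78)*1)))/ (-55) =1/ 2904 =0.00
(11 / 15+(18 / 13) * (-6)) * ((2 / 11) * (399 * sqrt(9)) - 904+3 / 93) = 8863477 / 1705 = 5198.52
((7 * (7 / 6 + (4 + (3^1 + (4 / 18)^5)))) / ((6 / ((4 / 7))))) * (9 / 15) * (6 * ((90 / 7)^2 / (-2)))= -19290620 / 11907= -1620.11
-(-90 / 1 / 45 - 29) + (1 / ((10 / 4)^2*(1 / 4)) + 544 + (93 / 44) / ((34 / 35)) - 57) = 19478511 / 37400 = 520.82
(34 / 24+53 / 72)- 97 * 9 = -62701 / 72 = -870.85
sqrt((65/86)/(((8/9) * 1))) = 3 * sqrt(2795)/172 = 0.92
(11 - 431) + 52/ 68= -7127/ 17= -419.24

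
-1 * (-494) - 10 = 484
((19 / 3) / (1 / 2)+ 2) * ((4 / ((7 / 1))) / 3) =2.79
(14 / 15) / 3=14 / 45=0.31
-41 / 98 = -0.42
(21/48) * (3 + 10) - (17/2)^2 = -1065/16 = -66.56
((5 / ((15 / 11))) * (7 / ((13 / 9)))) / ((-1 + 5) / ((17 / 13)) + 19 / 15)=58905 / 14339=4.11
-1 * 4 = -4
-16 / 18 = -8 / 9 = -0.89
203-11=192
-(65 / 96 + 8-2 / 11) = -8971 / 1056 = -8.50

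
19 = 19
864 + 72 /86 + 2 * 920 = 116308 /43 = 2704.84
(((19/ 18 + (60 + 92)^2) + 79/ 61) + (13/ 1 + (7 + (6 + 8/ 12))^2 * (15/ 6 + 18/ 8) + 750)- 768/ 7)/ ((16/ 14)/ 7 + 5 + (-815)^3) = -294677509/ 6472301329768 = -0.00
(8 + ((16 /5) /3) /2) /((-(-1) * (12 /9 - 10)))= -64 /65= -0.98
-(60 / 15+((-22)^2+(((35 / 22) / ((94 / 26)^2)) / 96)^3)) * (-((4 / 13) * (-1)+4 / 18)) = -247775702161275844620655 / 5940524006710698442752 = -41.71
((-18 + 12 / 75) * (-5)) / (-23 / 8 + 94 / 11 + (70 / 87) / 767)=2618979792 / 166519655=15.73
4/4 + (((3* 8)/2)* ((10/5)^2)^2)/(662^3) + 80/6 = 14.33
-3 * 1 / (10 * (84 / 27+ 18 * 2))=-27 / 3520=-0.01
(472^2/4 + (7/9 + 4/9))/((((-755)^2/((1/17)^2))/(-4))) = -80204/59305401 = -0.00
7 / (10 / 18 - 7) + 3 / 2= 12 / 29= 0.41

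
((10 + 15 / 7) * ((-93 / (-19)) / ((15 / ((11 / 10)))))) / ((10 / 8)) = 11594 / 3325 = 3.49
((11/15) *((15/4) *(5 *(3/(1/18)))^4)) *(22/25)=12860872200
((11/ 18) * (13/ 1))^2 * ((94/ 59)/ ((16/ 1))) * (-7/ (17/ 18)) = -46.58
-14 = -14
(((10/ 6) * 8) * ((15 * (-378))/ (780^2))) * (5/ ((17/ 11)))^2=-63525/ 48841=-1.30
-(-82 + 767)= -685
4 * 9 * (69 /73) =2484 /73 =34.03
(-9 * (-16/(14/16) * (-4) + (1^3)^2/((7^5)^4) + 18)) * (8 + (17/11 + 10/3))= -9272431288541783174625/877714929273732011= -10564.29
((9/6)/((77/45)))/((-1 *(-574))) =135/88396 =0.00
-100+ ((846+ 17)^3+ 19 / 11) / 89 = 7221648.86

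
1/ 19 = 0.05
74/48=37/24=1.54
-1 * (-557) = 557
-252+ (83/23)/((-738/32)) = -2140052/8487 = -252.16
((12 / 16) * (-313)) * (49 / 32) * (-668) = 7683837 / 32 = 240119.91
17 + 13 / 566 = 9635 / 566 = 17.02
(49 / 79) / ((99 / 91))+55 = 434614 / 7821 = 55.57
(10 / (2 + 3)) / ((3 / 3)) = 2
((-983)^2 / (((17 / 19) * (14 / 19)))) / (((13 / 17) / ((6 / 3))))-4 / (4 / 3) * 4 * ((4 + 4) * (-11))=348926425 / 91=3834356.32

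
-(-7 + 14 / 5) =21 / 5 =4.20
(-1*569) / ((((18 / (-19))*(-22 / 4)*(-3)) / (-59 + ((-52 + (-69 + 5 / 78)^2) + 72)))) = 310003835783 / 1806948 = 171562.12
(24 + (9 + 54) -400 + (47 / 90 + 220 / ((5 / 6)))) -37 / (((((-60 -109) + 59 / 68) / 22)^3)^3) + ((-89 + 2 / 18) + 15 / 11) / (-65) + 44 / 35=-41423011323413794303299879037290693400217 / 902971794639656082154851163183638270690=-45.87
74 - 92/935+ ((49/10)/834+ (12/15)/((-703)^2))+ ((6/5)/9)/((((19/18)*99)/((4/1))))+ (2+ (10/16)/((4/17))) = 14680629121099/186850538720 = 78.57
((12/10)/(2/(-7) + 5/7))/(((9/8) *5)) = 112/225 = 0.50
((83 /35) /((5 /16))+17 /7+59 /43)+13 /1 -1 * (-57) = 612454 /7525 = 81.39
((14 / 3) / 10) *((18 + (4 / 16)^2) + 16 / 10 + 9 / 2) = 13531 / 1200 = 11.28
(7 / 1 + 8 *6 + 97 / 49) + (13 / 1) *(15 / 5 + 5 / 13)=4948 / 49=100.98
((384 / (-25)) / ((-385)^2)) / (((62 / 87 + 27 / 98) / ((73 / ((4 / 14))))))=-17071488 / 637140625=-0.03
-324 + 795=471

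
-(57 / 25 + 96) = -2457 / 25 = -98.28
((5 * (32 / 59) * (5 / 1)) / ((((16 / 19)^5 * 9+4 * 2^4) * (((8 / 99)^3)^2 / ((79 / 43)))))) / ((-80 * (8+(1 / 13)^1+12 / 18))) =-59358852991137066939 / 31470203044888576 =-1886.19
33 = 33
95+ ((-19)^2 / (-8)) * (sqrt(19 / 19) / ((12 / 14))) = 2033 / 48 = 42.35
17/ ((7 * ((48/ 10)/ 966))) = 1955/ 4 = 488.75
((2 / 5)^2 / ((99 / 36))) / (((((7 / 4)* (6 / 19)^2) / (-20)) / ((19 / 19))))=-23104 / 3465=-6.67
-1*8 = -8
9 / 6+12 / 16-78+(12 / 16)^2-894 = -15507 / 16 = -969.19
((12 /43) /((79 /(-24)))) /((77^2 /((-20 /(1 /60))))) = 345600 /20140813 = 0.02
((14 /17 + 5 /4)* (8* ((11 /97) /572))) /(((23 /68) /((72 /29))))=20304 /841087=0.02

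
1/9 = 0.11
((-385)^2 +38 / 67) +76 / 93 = 923598601 / 6231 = 148226.38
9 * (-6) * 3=-162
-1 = -1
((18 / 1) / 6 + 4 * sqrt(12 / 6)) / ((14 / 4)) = 2.47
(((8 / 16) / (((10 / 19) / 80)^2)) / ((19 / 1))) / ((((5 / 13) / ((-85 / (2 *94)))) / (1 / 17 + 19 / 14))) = -332956 / 329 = -1012.02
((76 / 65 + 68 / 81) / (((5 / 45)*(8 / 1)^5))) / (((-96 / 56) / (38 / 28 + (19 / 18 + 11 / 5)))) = -960433 / 646963200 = -0.00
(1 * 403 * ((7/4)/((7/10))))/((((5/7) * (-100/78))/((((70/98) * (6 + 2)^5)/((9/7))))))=-300425216/15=-20028347.73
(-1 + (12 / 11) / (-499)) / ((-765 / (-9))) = -5501 / 466565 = -0.01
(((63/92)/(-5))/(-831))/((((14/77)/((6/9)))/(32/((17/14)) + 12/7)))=1837/108307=0.02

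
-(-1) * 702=702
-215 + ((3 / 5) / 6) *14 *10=-201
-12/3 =-4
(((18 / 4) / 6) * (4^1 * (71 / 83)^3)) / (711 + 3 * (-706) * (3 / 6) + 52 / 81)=-86972373 / 16087799032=-0.01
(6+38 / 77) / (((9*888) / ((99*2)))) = 125 / 777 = 0.16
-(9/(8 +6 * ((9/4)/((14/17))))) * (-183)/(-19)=-46116/12977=-3.55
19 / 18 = 1.06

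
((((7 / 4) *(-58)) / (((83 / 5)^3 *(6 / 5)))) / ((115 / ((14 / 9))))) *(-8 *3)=710500 / 118359909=0.01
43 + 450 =493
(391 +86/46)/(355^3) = 9036/1028994125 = 0.00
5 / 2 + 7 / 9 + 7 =185 / 18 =10.28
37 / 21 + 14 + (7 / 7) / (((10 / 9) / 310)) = 6190 / 21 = 294.76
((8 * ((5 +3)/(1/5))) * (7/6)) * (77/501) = 86240/1503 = 57.38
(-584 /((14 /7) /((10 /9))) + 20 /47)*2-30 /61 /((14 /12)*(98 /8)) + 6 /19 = -108925526506 /168158151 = -647.76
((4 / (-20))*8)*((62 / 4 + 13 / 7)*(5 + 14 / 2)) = -11664 / 35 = -333.26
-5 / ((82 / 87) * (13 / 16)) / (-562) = 1740 / 149773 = 0.01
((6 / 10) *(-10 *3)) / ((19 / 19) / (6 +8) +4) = -84 / 19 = -4.42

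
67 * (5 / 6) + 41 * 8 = 2303 / 6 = 383.83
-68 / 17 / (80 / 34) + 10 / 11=-87 / 110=-0.79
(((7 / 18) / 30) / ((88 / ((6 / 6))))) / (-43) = -7 / 2043360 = -0.00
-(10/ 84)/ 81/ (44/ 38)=-95/ 74844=-0.00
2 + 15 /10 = 7 /2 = 3.50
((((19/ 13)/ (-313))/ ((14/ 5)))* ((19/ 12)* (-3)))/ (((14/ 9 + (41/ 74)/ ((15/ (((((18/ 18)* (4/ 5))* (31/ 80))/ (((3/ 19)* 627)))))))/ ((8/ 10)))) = 1983514500/ 486924603893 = 0.00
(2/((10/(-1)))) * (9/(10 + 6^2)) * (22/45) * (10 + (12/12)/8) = -891/4600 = -0.19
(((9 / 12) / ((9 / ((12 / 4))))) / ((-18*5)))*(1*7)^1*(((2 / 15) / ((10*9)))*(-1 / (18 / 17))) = 119 / 4374000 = 0.00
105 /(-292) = -0.36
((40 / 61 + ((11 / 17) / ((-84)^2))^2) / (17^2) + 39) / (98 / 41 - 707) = -405617229816289565 / 7327826426025633024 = -0.06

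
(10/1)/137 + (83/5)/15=12121/10275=1.18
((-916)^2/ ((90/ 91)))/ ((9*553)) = 5453864/ 31995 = 170.46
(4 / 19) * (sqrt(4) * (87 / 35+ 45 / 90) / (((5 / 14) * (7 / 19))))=1672 / 175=9.55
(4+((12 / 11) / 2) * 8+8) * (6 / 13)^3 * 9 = 349920 / 24167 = 14.48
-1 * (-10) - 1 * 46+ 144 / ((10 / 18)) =1116 / 5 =223.20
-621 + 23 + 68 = -530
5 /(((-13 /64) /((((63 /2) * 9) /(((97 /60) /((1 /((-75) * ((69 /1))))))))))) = 24192 /29003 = 0.83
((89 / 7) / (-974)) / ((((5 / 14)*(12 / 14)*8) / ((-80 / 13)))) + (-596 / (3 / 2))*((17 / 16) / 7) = -5342567 / 88634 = -60.28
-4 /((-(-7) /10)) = -40 /7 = -5.71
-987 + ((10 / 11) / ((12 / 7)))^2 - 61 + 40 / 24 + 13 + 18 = -4421567 / 4356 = -1015.05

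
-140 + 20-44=-164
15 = 15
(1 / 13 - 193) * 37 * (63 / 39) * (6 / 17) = -11692296 / 2873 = -4069.72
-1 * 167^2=-27889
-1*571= -571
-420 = -420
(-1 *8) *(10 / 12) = -20 / 3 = -6.67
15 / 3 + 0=5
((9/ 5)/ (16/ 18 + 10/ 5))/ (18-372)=-27/ 15340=-0.00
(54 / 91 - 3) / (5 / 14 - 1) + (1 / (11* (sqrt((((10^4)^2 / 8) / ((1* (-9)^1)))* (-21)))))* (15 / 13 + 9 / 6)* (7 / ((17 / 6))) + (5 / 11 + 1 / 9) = 207* sqrt(42) / 12155000 + 5546 / 1287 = 4.31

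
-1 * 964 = -964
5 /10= 1 /2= 0.50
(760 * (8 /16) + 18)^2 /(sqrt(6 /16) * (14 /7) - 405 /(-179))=7655665320 /77309 - 5075422564 * sqrt(6) /231927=45422.92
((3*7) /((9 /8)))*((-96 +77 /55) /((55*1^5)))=-2408 /75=-32.11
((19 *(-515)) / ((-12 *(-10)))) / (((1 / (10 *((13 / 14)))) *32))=-127205 / 5376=-23.66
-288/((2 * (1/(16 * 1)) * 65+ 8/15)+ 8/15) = -34560/1103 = -31.33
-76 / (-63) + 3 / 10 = 949 / 630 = 1.51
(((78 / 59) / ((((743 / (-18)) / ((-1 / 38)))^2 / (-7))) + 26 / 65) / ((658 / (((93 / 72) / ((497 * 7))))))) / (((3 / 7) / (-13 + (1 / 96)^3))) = -299449387471872473 / 43739850262968590008320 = -0.00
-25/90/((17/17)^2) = -5/18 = -0.28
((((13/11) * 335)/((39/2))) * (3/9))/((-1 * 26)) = -335/1287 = -0.26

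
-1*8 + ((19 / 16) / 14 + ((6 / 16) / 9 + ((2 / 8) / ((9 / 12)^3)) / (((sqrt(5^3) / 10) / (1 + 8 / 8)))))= -5291 / 672 + 64*sqrt(5) / 135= -6.81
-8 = -8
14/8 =7/4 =1.75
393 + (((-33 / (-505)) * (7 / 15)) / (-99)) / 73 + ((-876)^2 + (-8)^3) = 1272821818718 / 1658925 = 767257.00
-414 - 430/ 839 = -347776/ 839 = -414.51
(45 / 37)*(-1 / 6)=-15 / 74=-0.20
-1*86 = -86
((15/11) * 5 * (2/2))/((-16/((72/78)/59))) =-225/33748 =-0.01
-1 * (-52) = 52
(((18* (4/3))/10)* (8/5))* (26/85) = 2496/2125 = 1.17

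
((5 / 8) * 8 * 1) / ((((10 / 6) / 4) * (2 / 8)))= 48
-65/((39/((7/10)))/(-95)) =665/6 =110.83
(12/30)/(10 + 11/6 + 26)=12/1135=0.01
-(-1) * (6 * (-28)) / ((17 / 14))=-2352 / 17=-138.35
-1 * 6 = -6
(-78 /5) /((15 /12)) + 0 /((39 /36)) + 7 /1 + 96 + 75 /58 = 91.81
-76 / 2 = -38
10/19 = 0.53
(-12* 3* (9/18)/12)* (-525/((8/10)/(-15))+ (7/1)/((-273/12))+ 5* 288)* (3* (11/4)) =-58087161/416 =-139632.60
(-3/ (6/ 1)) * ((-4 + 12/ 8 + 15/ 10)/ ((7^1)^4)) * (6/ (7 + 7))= 3/ 33614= 0.00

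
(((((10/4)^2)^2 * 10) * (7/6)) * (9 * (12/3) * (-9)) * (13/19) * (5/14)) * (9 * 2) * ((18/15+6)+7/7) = -404746875/76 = -5325616.78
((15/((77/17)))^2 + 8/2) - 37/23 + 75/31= 15.78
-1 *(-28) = 28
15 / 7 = 2.14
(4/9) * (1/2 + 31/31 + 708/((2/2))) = 946/3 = 315.33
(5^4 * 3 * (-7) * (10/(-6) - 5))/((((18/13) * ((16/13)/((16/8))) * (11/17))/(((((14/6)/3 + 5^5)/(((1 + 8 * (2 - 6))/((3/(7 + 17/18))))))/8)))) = -34000159375/45012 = -755357.67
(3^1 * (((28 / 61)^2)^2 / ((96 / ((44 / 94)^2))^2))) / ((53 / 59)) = 8296117676 / 10742562673818639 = 0.00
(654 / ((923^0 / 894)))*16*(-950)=-8887075200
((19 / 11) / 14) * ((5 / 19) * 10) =25 / 77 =0.32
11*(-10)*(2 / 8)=-55 / 2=-27.50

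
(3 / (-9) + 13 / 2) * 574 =10619 / 3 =3539.67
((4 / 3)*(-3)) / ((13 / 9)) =-36 / 13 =-2.77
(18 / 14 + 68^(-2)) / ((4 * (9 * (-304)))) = -41623 / 354235392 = -0.00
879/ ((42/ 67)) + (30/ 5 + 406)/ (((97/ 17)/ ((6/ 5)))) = 10109371/ 6790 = 1488.86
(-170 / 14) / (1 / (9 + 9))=-1530 / 7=-218.57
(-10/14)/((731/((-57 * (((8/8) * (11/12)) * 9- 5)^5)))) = 105818505/5239808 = 20.20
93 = 93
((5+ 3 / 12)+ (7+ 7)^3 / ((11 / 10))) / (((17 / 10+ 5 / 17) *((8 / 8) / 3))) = 9349235 / 2486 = 3760.75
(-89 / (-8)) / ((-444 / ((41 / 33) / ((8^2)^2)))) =-3649 / 480116736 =-0.00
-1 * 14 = -14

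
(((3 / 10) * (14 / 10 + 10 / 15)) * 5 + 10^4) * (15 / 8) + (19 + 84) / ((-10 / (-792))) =2153073 / 80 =26913.41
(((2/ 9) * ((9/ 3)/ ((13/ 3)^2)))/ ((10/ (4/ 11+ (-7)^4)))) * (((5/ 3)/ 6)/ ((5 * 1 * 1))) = 1761/ 3718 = 0.47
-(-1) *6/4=3/2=1.50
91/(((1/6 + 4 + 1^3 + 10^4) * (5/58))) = 31668/300155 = 0.11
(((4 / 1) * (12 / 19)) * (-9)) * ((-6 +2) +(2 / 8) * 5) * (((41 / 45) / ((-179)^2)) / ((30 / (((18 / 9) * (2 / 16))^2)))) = 451 / 121755800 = 0.00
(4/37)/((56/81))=81/518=0.16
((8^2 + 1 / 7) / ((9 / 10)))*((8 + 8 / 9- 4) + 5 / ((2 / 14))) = 1611910 / 567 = 2842.87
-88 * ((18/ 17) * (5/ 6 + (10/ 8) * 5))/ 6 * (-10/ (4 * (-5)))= -55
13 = 13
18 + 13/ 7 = 139/ 7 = 19.86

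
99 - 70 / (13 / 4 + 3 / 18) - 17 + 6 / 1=2768 / 41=67.51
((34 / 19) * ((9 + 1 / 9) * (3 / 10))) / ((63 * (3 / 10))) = 2788 / 10773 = 0.26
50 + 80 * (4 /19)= 1270 /19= 66.84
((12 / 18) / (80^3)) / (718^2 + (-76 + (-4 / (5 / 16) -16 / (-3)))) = 1 / 395858329600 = 0.00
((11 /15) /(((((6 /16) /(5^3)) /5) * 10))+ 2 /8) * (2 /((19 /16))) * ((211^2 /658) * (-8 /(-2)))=3140689424 /56259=55825.55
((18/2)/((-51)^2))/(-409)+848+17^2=134394536/118201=1137.00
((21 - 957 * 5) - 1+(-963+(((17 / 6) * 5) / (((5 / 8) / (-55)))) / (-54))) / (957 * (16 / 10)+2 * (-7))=-1155245 / 307233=-3.76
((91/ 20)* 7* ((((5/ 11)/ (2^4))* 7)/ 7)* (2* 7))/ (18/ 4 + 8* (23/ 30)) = 66885/ 56144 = 1.19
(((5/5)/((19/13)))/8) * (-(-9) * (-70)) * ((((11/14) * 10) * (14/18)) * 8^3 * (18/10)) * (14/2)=-40360320/19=-2124227.37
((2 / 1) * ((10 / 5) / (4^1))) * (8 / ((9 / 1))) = 8 / 9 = 0.89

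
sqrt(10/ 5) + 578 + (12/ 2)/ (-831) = sqrt(2) + 160104/ 277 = 579.41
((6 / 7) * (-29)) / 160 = -87 / 560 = -0.16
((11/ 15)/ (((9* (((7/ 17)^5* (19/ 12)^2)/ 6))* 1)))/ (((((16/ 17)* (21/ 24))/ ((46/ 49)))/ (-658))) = -18369269310656/ 1486495115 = -12357.44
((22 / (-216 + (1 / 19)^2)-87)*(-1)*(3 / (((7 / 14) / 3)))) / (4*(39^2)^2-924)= 20375301 / 120248366500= 0.00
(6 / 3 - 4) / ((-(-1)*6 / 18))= -6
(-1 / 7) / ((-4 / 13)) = 13 / 28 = 0.46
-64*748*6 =-287232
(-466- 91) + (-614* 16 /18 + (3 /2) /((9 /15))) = -19805 /18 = -1100.28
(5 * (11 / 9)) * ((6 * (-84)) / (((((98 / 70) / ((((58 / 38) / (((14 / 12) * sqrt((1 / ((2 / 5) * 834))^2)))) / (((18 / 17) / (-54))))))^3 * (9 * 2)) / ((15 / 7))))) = 1189098530716247874201600 / 806954491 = 1473563309924311.30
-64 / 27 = -2.37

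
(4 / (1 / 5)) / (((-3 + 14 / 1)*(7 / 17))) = 340 / 77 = 4.42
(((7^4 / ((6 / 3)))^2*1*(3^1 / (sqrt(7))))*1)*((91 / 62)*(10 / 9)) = 374712065*sqrt(7) / 372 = 2665040.15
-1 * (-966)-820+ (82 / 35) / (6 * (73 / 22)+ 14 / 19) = 22066788 / 151025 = 146.11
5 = 5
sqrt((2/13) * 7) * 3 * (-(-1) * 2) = 6 * sqrt(182)/13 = 6.23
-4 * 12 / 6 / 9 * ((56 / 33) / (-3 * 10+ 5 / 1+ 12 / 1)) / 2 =224 / 3861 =0.06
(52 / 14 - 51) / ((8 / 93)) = -30783 / 56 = -549.70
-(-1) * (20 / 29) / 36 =5 / 261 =0.02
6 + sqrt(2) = 7.41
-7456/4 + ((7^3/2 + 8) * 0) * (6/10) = -1864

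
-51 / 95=-0.54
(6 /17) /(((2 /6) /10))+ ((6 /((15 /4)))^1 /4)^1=934 /85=10.99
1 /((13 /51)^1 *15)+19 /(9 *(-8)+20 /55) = -189 /51220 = -0.00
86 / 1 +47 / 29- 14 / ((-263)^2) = 175758023 / 2005901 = 87.62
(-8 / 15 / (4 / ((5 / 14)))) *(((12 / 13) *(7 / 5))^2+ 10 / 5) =-15506 / 88725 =-0.17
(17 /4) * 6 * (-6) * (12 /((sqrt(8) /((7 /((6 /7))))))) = -7497 * sqrt(2) /2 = -5301.18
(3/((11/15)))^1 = 45/11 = 4.09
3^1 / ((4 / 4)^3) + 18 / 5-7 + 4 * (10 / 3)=12.93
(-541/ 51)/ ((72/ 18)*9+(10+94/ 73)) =-39493/ 176052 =-0.22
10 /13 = 0.77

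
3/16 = 0.19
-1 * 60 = -60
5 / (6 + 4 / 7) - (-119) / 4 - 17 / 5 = 12471 / 460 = 27.11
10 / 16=5 / 8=0.62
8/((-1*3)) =-8/3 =-2.67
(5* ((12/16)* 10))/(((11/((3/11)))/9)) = 2025/242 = 8.37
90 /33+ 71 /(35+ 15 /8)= 15098 /3245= 4.65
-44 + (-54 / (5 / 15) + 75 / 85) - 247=-7686 / 17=-452.12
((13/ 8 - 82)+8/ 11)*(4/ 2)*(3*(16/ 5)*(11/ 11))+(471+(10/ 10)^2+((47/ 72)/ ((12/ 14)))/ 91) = -326556583/ 308880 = -1057.23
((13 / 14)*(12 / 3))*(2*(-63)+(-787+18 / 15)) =-118534 / 35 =-3386.69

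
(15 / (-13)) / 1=-15 / 13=-1.15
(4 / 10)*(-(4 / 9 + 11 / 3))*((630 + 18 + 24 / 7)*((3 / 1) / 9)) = -22496 / 63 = -357.08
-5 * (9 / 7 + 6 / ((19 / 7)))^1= -2325 / 133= -17.48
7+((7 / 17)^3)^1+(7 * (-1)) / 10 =312949 / 49130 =6.37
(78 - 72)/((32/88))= 33/2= 16.50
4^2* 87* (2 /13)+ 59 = 3551 /13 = 273.15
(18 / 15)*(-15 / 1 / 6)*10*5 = -150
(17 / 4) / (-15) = -17 / 60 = -0.28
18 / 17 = 1.06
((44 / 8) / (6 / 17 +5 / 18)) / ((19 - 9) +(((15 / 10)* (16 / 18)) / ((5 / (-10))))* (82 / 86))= 1.17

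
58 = 58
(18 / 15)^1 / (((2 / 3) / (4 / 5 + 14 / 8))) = 459 / 100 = 4.59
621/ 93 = 207/ 31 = 6.68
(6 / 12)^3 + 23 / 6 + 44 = 1151 / 24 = 47.96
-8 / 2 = -4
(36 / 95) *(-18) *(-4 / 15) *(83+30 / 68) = 1225584 / 8075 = 151.78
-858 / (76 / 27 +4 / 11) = -127413 / 472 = -269.94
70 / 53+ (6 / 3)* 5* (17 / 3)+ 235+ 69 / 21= 329752 / 1113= 296.27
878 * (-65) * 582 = -33214740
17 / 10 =1.70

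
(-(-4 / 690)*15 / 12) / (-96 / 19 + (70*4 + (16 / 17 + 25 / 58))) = 9367 / 357183399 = 0.00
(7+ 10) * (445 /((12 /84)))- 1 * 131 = 52824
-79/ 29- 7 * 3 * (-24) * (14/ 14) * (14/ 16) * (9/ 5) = 791.08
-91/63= -13/9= -1.44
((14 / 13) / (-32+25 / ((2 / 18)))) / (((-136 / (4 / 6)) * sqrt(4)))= -0.00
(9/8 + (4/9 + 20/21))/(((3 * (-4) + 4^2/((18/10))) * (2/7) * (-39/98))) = 8897/1248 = 7.13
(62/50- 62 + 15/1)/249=-1144/6225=-0.18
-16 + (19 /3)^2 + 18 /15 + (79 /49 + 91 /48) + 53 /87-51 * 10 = -491682431 /1023120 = -480.57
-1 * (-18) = 18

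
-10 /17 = -0.59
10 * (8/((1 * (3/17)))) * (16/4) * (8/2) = 21760/3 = 7253.33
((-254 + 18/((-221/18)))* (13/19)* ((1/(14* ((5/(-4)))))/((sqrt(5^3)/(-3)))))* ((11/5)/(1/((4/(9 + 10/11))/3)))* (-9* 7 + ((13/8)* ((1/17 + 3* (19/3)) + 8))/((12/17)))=0.56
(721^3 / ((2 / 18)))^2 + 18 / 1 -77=11378803749381565942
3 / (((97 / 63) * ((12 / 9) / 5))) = 2835 / 388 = 7.31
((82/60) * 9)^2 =15129/100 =151.29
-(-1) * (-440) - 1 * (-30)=-410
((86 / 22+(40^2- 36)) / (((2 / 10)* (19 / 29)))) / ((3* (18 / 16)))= 6668840 / 1881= 3545.37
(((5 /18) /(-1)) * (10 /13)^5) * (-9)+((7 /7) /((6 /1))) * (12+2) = 3349051 /1113879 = 3.01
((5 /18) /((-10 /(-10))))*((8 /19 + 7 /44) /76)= 2425 /1143648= 0.00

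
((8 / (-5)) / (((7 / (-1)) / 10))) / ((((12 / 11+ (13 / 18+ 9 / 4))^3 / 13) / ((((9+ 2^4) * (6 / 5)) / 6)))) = 64583101440 / 29158566703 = 2.21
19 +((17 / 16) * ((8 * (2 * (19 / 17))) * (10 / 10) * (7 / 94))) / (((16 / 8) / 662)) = 45809 / 94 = 487.33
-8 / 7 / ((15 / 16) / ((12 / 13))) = -512 / 455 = -1.13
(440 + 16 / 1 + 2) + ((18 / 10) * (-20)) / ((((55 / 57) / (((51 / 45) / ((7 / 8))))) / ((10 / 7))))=1048262 / 2695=388.97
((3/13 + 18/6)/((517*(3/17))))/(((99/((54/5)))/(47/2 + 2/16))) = 67473/739310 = 0.09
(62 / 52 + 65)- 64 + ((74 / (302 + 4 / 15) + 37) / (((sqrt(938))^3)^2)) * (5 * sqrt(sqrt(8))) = 30155 * 2^(3 / 4) / 133638625316 + 57 / 26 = 2.19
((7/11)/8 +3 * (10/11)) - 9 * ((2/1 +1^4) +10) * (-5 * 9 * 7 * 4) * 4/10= 5189431/88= 58970.81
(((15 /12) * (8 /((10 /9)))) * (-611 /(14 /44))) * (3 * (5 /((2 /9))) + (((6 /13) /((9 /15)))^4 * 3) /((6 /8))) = -18312974955 /15379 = -1190778.01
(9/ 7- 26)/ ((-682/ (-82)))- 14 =-40511/ 2387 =-16.97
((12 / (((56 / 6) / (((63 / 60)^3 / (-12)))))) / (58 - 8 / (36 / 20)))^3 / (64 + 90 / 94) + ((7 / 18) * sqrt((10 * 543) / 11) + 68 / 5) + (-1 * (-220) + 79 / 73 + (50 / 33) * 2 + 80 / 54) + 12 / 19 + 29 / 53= 7 * sqrt(59730) / 198 + 58791131799667809785502514541052311 / 244583206298337455898624000000000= 249.01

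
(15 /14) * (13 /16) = 195 /224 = 0.87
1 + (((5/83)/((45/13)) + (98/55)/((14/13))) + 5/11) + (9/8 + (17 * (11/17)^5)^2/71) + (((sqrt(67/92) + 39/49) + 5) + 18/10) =sqrt(1541)/46 + 18984014774867545367/1595324642781542904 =12.75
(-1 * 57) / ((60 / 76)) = -361 / 5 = -72.20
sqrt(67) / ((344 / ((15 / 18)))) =5 * sqrt(67) / 2064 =0.02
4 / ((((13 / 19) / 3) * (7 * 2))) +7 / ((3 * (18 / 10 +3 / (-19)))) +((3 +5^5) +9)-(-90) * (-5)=8811371 / 3276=2689.67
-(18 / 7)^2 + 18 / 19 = -5274 / 931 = -5.66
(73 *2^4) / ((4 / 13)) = 3796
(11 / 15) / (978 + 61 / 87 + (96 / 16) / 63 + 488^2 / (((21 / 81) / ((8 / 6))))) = 319 / 533187925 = 0.00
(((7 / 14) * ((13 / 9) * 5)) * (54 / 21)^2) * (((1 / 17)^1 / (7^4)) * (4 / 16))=0.00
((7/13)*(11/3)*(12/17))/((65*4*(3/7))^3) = 26411/26218998000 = 0.00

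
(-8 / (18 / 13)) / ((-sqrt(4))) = 26 / 9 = 2.89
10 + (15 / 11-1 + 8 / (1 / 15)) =1434 / 11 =130.36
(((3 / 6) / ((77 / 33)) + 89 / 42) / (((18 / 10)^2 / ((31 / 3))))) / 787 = 5425 / 573723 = 0.01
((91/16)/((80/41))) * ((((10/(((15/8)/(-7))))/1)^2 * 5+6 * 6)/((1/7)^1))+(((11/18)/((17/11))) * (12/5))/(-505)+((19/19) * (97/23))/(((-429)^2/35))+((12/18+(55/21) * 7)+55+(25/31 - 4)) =17183150808355872599/120163657099200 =142997.90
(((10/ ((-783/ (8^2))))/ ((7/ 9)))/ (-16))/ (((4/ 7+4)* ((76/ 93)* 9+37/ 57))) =2945/ 1640588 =0.00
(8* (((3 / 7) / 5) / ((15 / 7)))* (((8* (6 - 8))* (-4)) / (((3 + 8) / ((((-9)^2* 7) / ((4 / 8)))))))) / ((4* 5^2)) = 21.11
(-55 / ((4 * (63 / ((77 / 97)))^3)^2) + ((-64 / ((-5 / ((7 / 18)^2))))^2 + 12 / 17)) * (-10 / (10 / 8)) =-13405033295518898458393 / 376274153980751785650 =-35.63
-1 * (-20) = 20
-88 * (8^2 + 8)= -6336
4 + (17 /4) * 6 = 59 /2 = 29.50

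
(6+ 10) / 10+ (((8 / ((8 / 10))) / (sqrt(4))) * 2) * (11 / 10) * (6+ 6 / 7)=2696 / 35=77.03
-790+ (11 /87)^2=-789.98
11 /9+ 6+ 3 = 10.22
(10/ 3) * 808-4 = 8068/ 3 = 2689.33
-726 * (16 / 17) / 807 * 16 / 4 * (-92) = 1424896 / 4573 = 311.59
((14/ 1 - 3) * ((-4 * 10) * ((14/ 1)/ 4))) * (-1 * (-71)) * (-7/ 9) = 765380/ 9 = 85042.22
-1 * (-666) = 666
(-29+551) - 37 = 485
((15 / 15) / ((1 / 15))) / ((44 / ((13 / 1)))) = 195 / 44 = 4.43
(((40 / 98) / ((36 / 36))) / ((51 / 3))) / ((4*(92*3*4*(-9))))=-5 / 8276688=-0.00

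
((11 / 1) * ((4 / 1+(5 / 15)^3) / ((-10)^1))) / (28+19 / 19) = -1199 / 7830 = -0.15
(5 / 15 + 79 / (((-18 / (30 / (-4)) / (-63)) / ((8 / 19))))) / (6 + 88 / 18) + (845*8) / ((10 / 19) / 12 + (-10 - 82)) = -153.67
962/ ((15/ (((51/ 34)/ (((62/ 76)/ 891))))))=16285698/ 155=105069.02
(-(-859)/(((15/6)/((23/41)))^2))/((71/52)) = 94517488/2983775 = 31.68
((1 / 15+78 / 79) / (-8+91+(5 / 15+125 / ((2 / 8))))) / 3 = 1249 / 2073750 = 0.00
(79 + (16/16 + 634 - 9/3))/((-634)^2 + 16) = 711/401972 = 0.00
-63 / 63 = -1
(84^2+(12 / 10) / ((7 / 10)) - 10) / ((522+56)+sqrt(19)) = 12.10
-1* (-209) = 209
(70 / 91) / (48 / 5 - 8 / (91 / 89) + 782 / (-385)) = -1925 / 639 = -3.01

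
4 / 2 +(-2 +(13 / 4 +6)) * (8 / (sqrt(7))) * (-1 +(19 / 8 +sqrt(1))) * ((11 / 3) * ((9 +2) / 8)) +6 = 8 +66671 * sqrt(7) / 672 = 270.49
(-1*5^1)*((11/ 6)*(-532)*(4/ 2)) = 29260/ 3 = 9753.33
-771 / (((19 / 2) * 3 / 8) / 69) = -283728 / 19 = -14933.05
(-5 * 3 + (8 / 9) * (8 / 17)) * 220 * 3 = -490820 / 51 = -9623.92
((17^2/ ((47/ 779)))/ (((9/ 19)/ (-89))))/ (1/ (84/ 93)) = -10659502588/ 13113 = -812895.80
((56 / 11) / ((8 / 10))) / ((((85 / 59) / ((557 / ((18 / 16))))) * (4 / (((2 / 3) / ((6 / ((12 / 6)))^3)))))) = 1840328 / 136323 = 13.50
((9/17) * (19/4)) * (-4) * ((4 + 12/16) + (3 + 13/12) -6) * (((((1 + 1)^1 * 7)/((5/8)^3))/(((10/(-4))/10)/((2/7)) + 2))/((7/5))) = -77824/75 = -1037.65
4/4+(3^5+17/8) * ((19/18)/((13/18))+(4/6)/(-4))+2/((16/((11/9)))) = 596341/1872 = 318.56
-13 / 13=-1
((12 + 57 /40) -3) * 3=1251 /40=31.28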